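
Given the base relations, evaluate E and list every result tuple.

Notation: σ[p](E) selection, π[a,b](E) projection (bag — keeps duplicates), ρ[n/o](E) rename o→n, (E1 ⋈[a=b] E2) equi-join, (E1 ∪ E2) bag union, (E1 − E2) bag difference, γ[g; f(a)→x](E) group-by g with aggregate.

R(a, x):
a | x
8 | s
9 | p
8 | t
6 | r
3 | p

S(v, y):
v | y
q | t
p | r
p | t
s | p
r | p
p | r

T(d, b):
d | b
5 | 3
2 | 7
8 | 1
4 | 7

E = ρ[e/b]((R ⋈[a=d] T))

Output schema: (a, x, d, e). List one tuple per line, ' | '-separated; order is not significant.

Per-node cardinality:
  R → 5
  T → 4
  (R ⋈[a=d] T) → 2
  ρ[e/b]((R ⋈[a=d] T)) → 2

== RESULT ==
a | x | d | e
8 | s | 8 | 1
8 | t | 8 | 1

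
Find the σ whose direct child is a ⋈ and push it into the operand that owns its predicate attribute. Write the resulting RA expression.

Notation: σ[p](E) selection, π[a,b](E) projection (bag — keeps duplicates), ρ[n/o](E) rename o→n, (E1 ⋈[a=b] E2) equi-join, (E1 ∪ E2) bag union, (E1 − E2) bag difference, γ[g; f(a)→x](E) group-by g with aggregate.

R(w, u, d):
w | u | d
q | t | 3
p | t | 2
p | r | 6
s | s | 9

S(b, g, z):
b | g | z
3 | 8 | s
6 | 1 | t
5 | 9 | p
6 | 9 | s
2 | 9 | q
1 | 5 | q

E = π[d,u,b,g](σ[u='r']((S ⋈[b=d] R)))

σ filters on u, owned by the right side.
E' = π[d,u,b,g]((S ⋈[b=d] σ[u='r'](R)))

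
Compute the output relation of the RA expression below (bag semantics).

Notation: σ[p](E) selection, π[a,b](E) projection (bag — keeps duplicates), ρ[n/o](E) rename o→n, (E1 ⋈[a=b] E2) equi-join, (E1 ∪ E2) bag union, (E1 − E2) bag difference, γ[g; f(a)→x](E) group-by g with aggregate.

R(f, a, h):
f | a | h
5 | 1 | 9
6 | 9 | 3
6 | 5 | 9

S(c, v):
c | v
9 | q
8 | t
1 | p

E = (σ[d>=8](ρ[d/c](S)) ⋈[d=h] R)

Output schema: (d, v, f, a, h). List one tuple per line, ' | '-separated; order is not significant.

Per-node cardinality:
  S → 3
  ρ[d/c](S) → 3
  σ[d>=8](ρ[d/c](S)) → 2
  R → 3
  (σ[d>=8](ρ[d/c](S)) ⋈[d=h] R) → 2

== RESULT ==
d | v | f | a | h
9 | q | 5 | 1 | 9
9 | q | 6 | 5 | 9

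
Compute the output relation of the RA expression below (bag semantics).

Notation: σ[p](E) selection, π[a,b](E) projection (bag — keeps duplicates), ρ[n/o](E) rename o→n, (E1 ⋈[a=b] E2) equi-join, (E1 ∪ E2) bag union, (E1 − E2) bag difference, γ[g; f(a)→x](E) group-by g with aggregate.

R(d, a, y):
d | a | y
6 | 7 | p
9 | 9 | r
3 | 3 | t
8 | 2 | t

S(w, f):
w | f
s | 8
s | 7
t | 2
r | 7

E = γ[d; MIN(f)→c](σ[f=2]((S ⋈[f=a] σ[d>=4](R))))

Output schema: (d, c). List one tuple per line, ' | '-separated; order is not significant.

Per-node cardinality:
  S → 4
  R → 4
  σ[d>=4](R) → 3
  (S ⋈[f=a] σ[d>=4](R)) → 3
  σ[f=2]((S ⋈[f=a] σ[d>=4](R))) → 1
  γ[d; MIN(f)→c](σ[f=2]((S ⋈[f=a] σ[d>=4](R)))) → 1

== RESULT ==
d | c
8 | 2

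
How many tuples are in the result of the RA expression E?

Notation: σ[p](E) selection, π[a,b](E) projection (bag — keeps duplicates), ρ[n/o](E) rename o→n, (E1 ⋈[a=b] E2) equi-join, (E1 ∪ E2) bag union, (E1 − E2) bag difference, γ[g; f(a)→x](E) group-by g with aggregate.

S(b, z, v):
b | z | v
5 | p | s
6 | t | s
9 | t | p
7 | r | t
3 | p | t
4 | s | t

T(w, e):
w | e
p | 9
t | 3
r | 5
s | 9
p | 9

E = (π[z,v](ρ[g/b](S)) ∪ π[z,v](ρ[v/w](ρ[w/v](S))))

Stepwise |·|:
  S → 6
  ρ[g/b](S) → 6
  π[z,v](ρ[g/b](S)) → 6
  S → 6
  ρ[w/v](S) → 6
  ρ[v/w](ρ[w/v](S)) → 6
  π[z,v](ρ[v/w](ρ[w/v](S))) → 6
  (π[z,v](ρ[g/b](S)) ∪ π[z,v](ρ[v/w](ρ[w/v](S)))) → 12

|E| = 12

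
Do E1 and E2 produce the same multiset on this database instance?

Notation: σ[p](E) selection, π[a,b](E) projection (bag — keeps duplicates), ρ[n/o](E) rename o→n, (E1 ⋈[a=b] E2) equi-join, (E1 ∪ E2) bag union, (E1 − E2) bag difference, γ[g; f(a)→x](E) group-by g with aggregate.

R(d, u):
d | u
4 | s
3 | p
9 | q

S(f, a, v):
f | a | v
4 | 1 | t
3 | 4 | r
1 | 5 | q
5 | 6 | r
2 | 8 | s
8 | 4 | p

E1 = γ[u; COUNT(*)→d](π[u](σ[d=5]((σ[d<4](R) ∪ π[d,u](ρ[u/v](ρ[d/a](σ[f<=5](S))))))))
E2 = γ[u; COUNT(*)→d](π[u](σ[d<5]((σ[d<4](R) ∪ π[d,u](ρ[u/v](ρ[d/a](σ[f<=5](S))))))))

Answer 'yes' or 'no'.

E1 stepwise |·|:
  R → 3
  σ[d<4](R) → 1
  S → 6
  σ[f<=5](S) → 5
  ρ[d/a](σ[f<=5](S)) → 5
  ρ[u/v](ρ[d/a](σ[f<=5](S))) → 5
  π[d,u](ρ[u/v](ρ[d/a](σ[f<=5](S)))) → 5
  (σ[d<4](R) ∪ π[d,u](ρ[u/v](ρ[d/a](σ[f<=5](S))))) → 6
  σ[d=5]((σ[d<4](R) ∪ π[d,u](ρ[u/v](ρ[d/a](σ[f<=5](S)))))) → 1
  π[u](σ[d=5]((σ[d<4](R) ∪ π[d,u](ρ[u/v](ρ[d/a](σ[f<=5](S))))))) → 1
  γ[u; COUNT(*)→d](π[u](σ[d=5]((σ[d<4](R) ∪ π[d,u](ρ[u/v](ρ[d/a](σ[f<=5](S)))))))) → 1
E2 stepwise |·|:
  R → 3
  σ[d<4](R) → 1
  S → 6
  σ[f<=5](S) → 5
  ρ[d/a](σ[f<=5](S)) → 5
  ρ[u/v](ρ[d/a](σ[f<=5](S))) → 5
  π[d,u](ρ[u/v](ρ[d/a](σ[f<=5](S)))) → 5
  (σ[d<4](R) ∪ π[d,u](ρ[u/v](ρ[d/a](σ[f<=5](S))))) → 6
  σ[d<5]((σ[d<4](R) ∪ π[d,u](ρ[u/v](ρ[d/a](σ[f<=5](S)))))) → 3
  π[u](σ[d<5]((σ[d<4](R) ∪ π[d,u](ρ[u/v](ρ[d/a](σ[f<=5](S))))))) → 3
  γ[u; COUNT(*)→d](π[u](σ[d<5]((σ[d<4](R) ∪ π[d,u](ρ[u/v](ρ[d/a](σ[f<=5](S)))))))) → 3

E1 result:
u | d
q | 1
E2 result:
u | d
p | 1
r | 1
t | 1
Witness: ('r', 1) appears 0× in E1 but 1× in E2.

no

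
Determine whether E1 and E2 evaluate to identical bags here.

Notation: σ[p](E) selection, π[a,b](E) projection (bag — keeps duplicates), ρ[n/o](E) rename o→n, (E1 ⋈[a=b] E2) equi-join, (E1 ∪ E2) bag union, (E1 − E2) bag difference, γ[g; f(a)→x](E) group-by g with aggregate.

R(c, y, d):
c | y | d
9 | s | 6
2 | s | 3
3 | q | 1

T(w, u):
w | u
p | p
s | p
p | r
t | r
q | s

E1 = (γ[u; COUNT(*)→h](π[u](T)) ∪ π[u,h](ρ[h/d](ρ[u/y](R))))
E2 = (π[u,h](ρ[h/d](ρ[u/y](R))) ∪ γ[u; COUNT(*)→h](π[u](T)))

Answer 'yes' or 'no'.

E1 subexpression sizes:
  T → 5
  π[u](T) → 5
  γ[u; COUNT(*)→h](π[u](T)) → 3
  R → 3
  ρ[u/y](R) → 3
  ρ[h/d](ρ[u/y](R)) → 3
  π[u,h](ρ[h/d](ρ[u/y](R))) → 3
  (γ[u; COUNT(*)→h](π[u](T)) ∪ π[u,h](ρ[h/d](ρ[u/y](R)))) → 6
E2 subexpression sizes:
  R → 3
  ρ[u/y](R) → 3
  ρ[h/d](ρ[u/y](R)) → 3
  π[u,h](ρ[h/d](ρ[u/y](R))) → 3
  T → 5
  π[u](T) → 5
  γ[u; COUNT(*)→h](π[u](T)) → 3
  (π[u,h](ρ[h/d](ρ[u/y](R))) ∪ γ[u; COUNT(*)→h](π[u](T))) → 6

E1 and E2 produce the same multiset:
u | h
p | 2
q | 1
r | 2
s | 1
s | 3
s | 6

yes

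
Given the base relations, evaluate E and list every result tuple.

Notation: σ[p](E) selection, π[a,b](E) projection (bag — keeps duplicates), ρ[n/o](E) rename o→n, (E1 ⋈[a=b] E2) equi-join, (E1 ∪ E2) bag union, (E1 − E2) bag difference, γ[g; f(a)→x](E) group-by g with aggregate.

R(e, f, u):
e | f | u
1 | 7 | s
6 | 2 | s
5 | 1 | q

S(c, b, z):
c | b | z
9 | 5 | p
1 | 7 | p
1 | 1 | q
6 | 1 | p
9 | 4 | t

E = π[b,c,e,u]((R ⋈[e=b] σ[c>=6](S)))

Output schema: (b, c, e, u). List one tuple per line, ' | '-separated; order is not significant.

Stepwise |·|:
  R → 3
  S → 5
  σ[c>=6](S) → 3
  (R ⋈[e=b] σ[c>=6](S)) → 2
  π[b,c,e,u]((R ⋈[e=b] σ[c>=6](S))) → 2

== RESULT ==
b | c | e | u
1 | 6 | 1 | s
5 | 9 | 5 | q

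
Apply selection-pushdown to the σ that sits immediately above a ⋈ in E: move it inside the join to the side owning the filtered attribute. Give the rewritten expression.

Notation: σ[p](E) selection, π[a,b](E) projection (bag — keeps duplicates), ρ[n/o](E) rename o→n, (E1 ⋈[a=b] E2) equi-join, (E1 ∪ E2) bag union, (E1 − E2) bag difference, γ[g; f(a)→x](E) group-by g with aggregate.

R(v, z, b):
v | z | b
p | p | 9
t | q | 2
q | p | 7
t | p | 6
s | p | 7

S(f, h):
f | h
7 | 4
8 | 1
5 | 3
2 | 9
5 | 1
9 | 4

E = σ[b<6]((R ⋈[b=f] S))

σ filters on b, owned by the left side.
E' = (σ[b<6](R) ⋈[b=f] S)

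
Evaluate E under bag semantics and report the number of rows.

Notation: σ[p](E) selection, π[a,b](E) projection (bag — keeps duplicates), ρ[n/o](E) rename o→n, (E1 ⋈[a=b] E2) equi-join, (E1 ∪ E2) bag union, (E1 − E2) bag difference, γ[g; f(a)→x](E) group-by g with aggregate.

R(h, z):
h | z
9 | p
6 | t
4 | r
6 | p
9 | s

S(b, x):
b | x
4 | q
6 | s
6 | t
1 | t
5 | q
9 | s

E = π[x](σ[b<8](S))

Row counts bottom-up:
  S → 6
  σ[b<8](S) → 5
  π[x](σ[b<8](S)) → 5

|E| = 5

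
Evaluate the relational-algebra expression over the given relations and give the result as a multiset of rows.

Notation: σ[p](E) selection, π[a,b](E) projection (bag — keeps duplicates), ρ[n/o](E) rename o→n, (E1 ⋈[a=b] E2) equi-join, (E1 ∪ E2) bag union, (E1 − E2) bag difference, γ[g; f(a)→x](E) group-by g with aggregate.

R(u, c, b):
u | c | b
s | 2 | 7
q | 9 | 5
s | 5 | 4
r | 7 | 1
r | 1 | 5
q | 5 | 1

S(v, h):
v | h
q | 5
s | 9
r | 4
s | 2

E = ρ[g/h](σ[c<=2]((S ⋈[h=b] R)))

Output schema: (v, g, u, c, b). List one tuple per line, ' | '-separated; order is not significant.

Per-node cardinality:
  S → 4
  R → 6
  (S ⋈[h=b] R) → 3
  σ[c<=2]((S ⋈[h=b] R)) → 1
  ρ[g/h](σ[c<=2]((S ⋈[h=b] R))) → 1

== RESULT ==
v | g | u | c | b
q | 5 | r | 1 | 5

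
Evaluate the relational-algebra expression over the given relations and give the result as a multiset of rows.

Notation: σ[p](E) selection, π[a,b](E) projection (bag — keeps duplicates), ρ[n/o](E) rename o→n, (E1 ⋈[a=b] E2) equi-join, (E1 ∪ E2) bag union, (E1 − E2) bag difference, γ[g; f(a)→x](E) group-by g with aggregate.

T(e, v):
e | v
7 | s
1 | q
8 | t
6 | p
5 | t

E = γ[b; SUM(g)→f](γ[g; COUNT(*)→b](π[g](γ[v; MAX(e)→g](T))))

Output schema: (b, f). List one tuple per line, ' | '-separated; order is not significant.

Row counts bottom-up:
  T → 5
  γ[v; MAX(e)→g](T) → 4
  π[g](γ[v; MAX(e)→g](T)) → 4
  γ[g; COUNT(*)→b](π[g](γ[v; MAX(e)→g](T))) → 4
  γ[b; SUM(g)→f](γ[g; COUNT(*)→b](π[g](γ[v; MAX(e)→g](T)))) → 1

== RESULT ==
b | f
1 | 22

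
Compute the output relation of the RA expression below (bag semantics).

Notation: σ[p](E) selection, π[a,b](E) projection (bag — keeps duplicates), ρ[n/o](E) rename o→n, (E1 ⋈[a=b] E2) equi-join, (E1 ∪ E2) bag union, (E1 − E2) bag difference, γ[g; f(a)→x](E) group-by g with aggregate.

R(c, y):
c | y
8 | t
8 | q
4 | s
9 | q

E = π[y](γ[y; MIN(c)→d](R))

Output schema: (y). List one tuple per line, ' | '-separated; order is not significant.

Stepwise |·|:
  R → 4
  γ[y; MIN(c)→d](R) → 3
  π[y](γ[y; MIN(c)→d](R)) → 3

== RESULT ==
y
q
s
t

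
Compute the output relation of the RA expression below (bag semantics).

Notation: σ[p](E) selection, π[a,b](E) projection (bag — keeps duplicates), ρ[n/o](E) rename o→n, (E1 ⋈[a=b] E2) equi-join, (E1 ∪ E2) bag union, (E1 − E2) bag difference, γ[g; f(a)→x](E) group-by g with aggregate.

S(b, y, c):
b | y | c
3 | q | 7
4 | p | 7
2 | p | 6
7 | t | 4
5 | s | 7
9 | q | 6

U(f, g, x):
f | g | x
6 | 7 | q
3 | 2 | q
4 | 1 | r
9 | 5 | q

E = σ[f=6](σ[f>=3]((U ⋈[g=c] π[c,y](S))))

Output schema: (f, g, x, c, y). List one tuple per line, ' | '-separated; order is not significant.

Subexpression sizes:
  U → 4
  S → 6
  π[c,y](S) → 6
  (U ⋈[g=c] π[c,y](S)) → 3
  σ[f>=3]((U ⋈[g=c] π[c,y](S))) → 3
  σ[f=6](σ[f>=3]((U ⋈[g=c] π[c,y](S)))) → 3

== RESULT ==
f | g | x | c | y
6 | 7 | q | 7 | p
6 | 7 | q | 7 | q
6 | 7 | q | 7 | s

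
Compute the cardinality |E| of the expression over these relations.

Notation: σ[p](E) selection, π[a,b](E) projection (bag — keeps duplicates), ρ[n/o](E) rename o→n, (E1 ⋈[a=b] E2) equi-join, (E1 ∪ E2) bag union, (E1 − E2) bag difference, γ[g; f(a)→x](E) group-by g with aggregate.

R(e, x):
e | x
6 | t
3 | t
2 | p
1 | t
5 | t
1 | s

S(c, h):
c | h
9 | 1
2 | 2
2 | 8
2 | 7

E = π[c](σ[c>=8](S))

Per-node cardinality:
  S → 4
  σ[c>=8](S) → 1
  π[c](σ[c>=8](S)) → 1

|E| = 1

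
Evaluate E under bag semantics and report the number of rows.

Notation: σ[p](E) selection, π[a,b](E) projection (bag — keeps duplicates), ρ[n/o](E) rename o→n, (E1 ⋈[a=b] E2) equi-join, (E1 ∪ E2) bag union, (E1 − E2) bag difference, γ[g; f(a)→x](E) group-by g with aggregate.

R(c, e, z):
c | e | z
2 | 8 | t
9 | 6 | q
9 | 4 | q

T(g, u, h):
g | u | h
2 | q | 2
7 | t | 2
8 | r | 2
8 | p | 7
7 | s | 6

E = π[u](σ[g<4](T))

Per-node cardinality:
  T → 5
  σ[g<4](T) → 1
  π[u](σ[g<4](T)) → 1

|E| = 1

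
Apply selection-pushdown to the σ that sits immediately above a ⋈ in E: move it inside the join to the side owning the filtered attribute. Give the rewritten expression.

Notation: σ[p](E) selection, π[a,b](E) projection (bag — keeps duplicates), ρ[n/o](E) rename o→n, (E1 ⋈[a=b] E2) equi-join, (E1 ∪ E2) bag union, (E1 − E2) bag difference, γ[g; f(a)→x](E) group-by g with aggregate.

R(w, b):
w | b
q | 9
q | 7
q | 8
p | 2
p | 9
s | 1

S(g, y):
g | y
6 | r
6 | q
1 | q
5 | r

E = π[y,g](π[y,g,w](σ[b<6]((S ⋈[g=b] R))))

σ filters on b, owned by the right side.
E' = π[y,g](π[y,g,w]((S ⋈[g=b] σ[b<6](R))))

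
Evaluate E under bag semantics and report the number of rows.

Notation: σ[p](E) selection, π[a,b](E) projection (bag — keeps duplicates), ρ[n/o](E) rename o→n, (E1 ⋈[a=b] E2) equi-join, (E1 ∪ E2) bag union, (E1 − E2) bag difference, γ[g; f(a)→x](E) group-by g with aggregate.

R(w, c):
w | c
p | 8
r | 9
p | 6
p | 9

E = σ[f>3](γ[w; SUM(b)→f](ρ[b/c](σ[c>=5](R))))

Subexpression sizes:
  R → 4
  σ[c>=5](R) → 4
  ρ[b/c](σ[c>=5](R)) → 4
  γ[w; SUM(b)→f](ρ[b/c](σ[c>=5](R))) → 2
  σ[f>3](γ[w; SUM(b)→f](ρ[b/c](σ[c>=5](R)))) → 2

|E| = 2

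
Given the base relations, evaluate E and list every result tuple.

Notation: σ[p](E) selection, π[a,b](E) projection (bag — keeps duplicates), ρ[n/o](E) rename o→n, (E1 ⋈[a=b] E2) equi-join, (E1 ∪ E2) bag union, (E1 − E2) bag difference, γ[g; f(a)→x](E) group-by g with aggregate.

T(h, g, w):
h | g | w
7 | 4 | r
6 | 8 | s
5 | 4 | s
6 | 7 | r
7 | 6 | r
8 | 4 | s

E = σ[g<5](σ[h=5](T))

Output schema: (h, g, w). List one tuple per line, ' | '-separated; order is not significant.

Row counts bottom-up:
  T → 6
  σ[h=5](T) → 1
  σ[g<5](σ[h=5](T)) → 1

== RESULT ==
h | g | w
5 | 4 | s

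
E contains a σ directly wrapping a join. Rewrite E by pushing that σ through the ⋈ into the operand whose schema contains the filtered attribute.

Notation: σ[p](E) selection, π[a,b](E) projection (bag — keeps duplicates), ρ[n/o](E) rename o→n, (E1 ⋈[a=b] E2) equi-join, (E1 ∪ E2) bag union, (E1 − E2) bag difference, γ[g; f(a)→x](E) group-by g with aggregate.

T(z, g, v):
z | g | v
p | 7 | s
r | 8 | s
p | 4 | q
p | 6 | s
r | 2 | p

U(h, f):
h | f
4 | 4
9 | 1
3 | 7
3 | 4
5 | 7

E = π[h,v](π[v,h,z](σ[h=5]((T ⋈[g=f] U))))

σ filters on h, owned by the right side.
E' = π[h,v](π[v,h,z]((T ⋈[g=f] σ[h=5](U))))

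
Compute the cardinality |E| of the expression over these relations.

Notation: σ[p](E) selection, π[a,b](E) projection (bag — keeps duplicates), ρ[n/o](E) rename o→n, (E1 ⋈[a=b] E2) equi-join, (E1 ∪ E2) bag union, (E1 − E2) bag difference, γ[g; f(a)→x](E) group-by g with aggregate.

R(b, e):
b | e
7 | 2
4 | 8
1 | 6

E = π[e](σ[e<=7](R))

Per-node cardinality:
  R → 3
  σ[e<=7](R) → 2
  π[e](σ[e<=7](R)) → 2

|E| = 2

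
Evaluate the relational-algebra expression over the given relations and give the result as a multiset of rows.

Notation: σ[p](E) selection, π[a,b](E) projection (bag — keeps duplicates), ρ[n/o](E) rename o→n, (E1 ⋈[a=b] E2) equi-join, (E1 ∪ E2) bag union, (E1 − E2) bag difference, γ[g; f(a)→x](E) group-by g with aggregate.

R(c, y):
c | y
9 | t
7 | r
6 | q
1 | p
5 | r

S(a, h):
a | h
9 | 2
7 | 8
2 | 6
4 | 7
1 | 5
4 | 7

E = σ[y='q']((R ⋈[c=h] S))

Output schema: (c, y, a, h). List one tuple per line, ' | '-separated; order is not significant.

Per-node cardinality:
  R → 5
  S → 6
  (R ⋈[c=h] S) → 4
  σ[y='q']((R ⋈[c=h] S)) → 1

== RESULT ==
c | y | a | h
6 | q | 2 | 6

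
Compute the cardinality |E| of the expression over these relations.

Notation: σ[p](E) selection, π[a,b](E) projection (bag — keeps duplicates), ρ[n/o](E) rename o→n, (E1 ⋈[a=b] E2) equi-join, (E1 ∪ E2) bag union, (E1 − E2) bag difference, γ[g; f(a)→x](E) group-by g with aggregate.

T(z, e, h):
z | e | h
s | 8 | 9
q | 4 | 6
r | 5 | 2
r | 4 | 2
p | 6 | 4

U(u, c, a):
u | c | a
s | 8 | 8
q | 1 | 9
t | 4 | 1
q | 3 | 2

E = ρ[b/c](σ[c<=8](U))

Subexpression sizes:
  U → 4
  σ[c<=8](U) → 4
  ρ[b/c](σ[c<=8](U)) → 4

|E| = 4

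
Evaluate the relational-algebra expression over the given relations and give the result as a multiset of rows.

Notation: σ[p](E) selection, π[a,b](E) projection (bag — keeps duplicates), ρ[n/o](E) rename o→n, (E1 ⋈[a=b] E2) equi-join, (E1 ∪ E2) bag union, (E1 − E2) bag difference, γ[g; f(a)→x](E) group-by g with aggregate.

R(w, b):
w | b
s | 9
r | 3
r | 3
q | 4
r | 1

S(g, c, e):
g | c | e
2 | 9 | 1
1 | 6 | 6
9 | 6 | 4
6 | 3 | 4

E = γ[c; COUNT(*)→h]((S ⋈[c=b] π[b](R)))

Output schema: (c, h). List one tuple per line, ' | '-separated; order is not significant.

Subexpression sizes:
  S → 4
  R → 5
  π[b](R) → 5
  (S ⋈[c=b] π[b](R)) → 3
  γ[c; COUNT(*)→h]((S ⋈[c=b] π[b](R))) → 2

== RESULT ==
c | h
3 | 2
9 | 1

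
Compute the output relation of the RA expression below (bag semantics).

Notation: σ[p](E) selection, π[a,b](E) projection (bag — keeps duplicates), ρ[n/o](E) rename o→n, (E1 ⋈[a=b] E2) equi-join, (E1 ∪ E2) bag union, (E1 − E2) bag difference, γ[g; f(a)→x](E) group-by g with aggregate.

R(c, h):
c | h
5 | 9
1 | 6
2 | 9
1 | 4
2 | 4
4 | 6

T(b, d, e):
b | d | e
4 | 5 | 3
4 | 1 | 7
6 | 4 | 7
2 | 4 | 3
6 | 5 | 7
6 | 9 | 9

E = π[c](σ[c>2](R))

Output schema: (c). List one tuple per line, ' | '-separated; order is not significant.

Per-node cardinality:
  R → 6
  σ[c>2](R) → 2
  π[c](σ[c>2](R)) → 2

== RESULT ==
c
4
5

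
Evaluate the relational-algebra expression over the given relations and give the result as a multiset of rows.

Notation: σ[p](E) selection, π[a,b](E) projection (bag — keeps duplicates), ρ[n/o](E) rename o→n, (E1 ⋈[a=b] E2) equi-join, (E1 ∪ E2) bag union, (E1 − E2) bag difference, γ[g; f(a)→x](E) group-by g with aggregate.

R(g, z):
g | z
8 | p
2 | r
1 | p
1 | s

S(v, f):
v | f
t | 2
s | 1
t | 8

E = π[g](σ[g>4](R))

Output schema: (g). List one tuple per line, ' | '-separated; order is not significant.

Per-node cardinality:
  R → 4
  σ[g>4](R) → 1
  π[g](σ[g>4](R)) → 1

== RESULT ==
g
8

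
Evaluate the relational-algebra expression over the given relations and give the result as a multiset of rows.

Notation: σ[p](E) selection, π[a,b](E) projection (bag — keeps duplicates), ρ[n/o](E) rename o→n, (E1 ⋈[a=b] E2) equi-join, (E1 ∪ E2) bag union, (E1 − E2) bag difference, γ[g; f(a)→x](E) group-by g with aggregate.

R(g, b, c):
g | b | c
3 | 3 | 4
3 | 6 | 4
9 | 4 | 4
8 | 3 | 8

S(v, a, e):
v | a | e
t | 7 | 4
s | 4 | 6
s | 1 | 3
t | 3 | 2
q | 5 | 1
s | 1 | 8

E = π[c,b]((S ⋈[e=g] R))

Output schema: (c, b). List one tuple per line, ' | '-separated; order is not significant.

Stepwise |·|:
  S → 6
  R → 4
  (S ⋈[e=g] R) → 3
  π[c,b]((S ⋈[e=g] R)) → 3

== RESULT ==
c | b
4 | 3
4 | 6
8 | 3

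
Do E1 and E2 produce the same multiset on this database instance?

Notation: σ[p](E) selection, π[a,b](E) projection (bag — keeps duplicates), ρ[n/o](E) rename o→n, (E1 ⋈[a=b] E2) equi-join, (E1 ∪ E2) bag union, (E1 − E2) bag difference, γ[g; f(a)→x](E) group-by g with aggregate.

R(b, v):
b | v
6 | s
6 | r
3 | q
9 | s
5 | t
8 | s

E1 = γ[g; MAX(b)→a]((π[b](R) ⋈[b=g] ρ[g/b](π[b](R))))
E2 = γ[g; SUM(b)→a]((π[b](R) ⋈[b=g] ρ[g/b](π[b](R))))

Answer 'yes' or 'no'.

E1 stepwise |·|:
  R → 6
  π[b](R) → 6
  R → 6
  π[b](R) → 6
  ρ[g/b](π[b](R)) → 6
  (π[b](R) ⋈[b=g] ρ[g/b](π[b](R))) → 8
  γ[g; MAX(b)→a]((π[b](R) ⋈[b=g] ρ[g/b](π[b](R)))) → 5
E2 stepwise |·|:
  R → 6
  π[b](R) → 6
  R → 6
  π[b](R) → 6
  ρ[g/b](π[b](R)) → 6
  (π[b](R) ⋈[b=g] ρ[g/b](π[b](R))) → 8
  γ[g; SUM(b)→a]((π[b](R) ⋈[b=g] ρ[g/b](π[b](R)))) → 5

E1 result:
g | a
3 | 3
5 | 5
6 | 6
8 | 8
9 | 9
E2 result:
g | a
3 | 3
5 | 5
6 | 24
8 | 8
9 | 9
Witness: (6, 24) appears 0× in E1 but 1× in E2.

no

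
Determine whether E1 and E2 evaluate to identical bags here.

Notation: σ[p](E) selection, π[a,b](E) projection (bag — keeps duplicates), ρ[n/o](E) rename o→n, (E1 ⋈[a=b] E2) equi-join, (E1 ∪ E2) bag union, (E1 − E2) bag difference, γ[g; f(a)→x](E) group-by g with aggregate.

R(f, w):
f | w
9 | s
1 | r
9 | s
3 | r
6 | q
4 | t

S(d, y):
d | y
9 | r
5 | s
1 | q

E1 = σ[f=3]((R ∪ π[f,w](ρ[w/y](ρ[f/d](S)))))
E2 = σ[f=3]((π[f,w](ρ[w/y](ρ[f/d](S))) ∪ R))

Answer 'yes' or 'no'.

E1 row counts bottom-up:
  R → 6
  S → 3
  ρ[f/d](S) → 3
  ρ[w/y](ρ[f/d](S)) → 3
  π[f,w](ρ[w/y](ρ[f/d](S))) → 3
  (R ∪ π[f,w](ρ[w/y](ρ[f/d](S)))) → 9
  σ[f=3]((R ∪ π[f,w](ρ[w/y](ρ[f/d](S))))) → 1
E2 row counts bottom-up:
  S → 3
  ρ[f/d](S) → 3
  ρ[w/y](ρ[f/d](S)) → 3
  π[f,w](ρ[w/y](ρ[f/d](S))) → 3
  R → 6
  (π[f,w](ρ[w/y](ρ[f/d](S))) ∪ R) → 9
  σ[f=3]((π[f,w](ρ[w/y](ρ[f/d](S))) ∪ R)) → 1

E1 and E2 produce the same multiset:
f | w
3 | r

yes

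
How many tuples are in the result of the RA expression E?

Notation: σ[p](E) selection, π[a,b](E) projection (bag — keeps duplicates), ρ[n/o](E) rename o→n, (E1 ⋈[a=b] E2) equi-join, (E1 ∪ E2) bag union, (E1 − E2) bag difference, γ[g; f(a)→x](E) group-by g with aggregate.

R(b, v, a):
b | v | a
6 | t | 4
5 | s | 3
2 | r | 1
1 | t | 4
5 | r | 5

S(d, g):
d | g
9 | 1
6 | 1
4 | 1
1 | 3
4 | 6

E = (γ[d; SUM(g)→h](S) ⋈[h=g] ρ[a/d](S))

Row counts bottom-up:
  S → 5
  γ[d; SUM(g)→h](S) → 4
  S → 5
  ρ[a/d](S) → 5
  (γ[d; SUM(g)→h](S) ⋈[h=g] ρ[a/d](S)) → 7

|E| = 7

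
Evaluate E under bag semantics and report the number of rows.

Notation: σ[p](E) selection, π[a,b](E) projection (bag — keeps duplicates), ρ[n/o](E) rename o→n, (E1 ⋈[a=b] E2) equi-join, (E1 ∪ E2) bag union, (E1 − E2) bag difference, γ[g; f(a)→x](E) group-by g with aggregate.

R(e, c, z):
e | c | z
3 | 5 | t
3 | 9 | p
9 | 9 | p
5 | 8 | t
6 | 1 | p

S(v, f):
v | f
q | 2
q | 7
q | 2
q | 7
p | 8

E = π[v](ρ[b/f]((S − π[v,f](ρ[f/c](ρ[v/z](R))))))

Subexpression sizes:
  S → 5
  R → 5
  ρ[v/z](R) → 5
  ρ[f/c](ρ[v/z](R)) → 5
  π[v,f](ρ[f/c](ρ[v/z](R))) → 5
  (S − π[v,f](ρ[f/c](ρ[v/z](R)))) → 5
  ρ[b/f]((S − π[v,f](ρ[f/c](ρ[v/z](R))))) → 5
  π[v](ρ[b/f]((S − π[v,f](ρ[f/c](ρ[v/z](R)))))) → 5

|E| = 5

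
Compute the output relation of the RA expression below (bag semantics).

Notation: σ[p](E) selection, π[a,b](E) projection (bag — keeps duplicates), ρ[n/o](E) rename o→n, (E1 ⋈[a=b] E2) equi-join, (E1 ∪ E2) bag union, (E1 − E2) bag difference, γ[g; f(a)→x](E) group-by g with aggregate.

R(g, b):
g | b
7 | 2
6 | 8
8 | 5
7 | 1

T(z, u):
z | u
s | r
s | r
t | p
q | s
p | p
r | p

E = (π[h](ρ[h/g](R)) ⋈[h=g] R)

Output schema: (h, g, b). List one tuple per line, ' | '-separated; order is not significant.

Subexpression sizes:
  R → 4
  ρ[h/g](R) → 4
  π[h](ρ[h/g](R)) → 4
  R → 4
  (π[h](ρ[h/g](R)) ⋈[h=g] R) → 6

== RESULT ==
h | g | b
6 | 6 | 8
7 | 7 | 1
7 | 7 | 1
7 | 7 | 2
7 | 7 | 2
8 | 8 | 5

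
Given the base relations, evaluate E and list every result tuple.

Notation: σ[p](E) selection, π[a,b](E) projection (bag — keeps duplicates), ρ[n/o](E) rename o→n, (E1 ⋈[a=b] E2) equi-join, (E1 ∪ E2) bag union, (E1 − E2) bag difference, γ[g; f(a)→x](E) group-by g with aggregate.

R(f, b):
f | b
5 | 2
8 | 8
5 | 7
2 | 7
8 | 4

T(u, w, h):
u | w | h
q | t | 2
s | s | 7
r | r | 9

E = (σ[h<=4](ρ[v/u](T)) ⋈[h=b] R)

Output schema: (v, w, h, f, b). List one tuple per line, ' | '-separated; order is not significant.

Row counts bottom-up:
  T → 3
  ρ[v/u](T) → 3
  σ[h<=4](ρ[v/u](T)) → 1
  R → 5
  (σ[h<=4](ρ[v/u](T)) ⋈[h=b] R) → 1

== RESULT ==
v | w | h | f | b
q | t | 2 | 5 | 2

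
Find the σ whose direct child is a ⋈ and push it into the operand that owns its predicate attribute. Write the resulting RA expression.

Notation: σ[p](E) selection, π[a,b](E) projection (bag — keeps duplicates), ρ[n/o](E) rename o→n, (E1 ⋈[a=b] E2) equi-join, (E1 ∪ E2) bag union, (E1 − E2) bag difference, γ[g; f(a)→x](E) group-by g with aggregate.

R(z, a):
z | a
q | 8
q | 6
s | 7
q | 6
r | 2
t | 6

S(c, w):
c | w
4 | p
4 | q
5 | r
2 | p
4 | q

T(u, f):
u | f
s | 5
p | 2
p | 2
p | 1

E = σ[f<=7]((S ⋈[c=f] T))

σ filters on f, owned by the right side.
E' = (S ⋈[c=f] σ[f<=7](T))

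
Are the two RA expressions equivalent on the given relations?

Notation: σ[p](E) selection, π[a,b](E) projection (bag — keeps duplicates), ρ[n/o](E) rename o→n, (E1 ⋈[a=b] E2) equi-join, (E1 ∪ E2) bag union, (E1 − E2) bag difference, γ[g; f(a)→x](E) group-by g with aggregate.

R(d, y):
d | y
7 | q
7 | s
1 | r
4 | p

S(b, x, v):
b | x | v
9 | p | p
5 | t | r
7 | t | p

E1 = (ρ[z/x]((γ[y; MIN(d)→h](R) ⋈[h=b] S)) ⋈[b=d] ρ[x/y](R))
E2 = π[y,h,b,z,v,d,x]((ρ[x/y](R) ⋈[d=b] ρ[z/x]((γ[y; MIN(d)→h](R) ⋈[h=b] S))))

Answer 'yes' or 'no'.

E1 stepwise |·|:
  R → 4
  γ[y; MIN(d)→h](R) → 4
  S → 3
  (γ[y; MIN(d)→h](R) ⋈[h=b] S) → 2
  ρ[z/x]((γ[y; MIN(d)→h](R) ⋈[h=b] S)) → 2
  R → 4
  ρ[x/y](R) → 4
  (ρ[z/x]((γ[y; MIN(d)→h](R) ⋈[h=b] S)) ⋈[b=d] ρ[x/y](R)) → 4
E2 stepwise |·|:
  R → 4
  ρ[x/y](R) → 4
  R → 4
  γ[y; MIN(d)→h](R) → 4
  S → 3
  (γ[y; MIN(d)→h](R) ⋈[h=b] S) → 2
  ρ[z/x]((γ[y; MIN(d)→h](R) ⋈[h=b] S)) → 2
  (ρ[x/y](R) ⋈[d=b] ρ[z/x]((γ[y; MIN(d)→h](R) ⋈[h=b] S))) → 4
  π[y,h,b,z,v,d,x]((ρ[x/y](R) ⋈[d=b] ρ[z/x]((γ[y; MIN(d)→h](R) ⋈[h=b] S)))) → 4

E1 and E2 produce the same multiset:
y | h | b | z | v | d | x
q | 7 | 7 | t | p | 7 | q
q | 7 | 7 | t | p | 7 | s
s | 7 | 7 | t | p | 7 | q
s | 7 | 7 | t | p | 7 | s

yes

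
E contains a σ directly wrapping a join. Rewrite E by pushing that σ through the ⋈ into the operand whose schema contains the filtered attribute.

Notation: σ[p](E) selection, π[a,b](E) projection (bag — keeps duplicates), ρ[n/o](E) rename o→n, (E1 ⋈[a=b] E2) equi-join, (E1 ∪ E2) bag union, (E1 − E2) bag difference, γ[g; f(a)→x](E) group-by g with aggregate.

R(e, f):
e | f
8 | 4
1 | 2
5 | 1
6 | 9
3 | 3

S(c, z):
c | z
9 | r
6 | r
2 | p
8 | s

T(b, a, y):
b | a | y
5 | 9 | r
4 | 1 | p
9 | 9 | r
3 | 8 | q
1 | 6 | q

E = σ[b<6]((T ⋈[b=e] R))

σ filters on b, owned by the left side.
E' = (σ[b<6](T) ⋈[b=e] R)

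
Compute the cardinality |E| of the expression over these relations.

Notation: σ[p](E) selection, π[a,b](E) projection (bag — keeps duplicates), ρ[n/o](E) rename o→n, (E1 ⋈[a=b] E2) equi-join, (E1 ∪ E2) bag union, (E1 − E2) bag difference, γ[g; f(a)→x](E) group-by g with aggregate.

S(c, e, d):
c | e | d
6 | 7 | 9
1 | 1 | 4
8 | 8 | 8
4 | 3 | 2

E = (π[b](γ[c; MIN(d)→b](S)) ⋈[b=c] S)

Row counts bottom-up:
  S → 4
  γ[c; MIN(d)→b](S) → 4
  π[b](γ[c; MIN(d)→b](S)) → 4
  S → 4
  (π[b](γ[c; MIN(d)→b](S)) ⋈[b=c] S) → 2

|E| = 2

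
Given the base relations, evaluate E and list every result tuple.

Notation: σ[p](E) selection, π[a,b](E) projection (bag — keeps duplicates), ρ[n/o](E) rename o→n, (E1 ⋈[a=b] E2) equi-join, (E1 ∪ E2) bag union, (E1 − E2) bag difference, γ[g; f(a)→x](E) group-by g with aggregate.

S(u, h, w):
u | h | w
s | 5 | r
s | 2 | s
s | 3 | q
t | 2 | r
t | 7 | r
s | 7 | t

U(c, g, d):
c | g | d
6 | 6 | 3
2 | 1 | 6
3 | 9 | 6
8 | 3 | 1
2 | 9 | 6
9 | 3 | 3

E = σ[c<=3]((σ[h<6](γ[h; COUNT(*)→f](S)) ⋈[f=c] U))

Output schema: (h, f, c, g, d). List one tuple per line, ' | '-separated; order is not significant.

Per-node cardinality:
  S → 6
  γ[h; COUNT(*)→f](S) → 4
  σ[h<6](γ[h; COUNT(*)→f](S)) → 3
  U → 6
  (σ[h<6](γ[h; COUNT(*)→f](S)) ⋈[f=c] U) → 2
  σ[c<=3]((σ[h<6](γ[h; COUNT(*)→f](S)) ⋈[f=c] U)) → 2

== RESULT ==
h | f | c | g | d
2 | 2 | 2 | 1 | 6
2 | 2 | 2 | 9 | 6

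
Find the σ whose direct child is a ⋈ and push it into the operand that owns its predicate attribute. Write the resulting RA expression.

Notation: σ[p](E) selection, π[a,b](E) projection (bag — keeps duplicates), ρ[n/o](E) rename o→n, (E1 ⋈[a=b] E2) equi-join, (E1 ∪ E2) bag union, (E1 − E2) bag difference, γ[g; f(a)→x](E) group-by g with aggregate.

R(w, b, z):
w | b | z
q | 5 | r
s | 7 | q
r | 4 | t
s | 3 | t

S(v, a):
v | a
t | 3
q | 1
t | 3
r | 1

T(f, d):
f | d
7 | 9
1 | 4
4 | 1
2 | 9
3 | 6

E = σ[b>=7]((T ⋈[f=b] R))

σ filters on b, owned by the right side.
E' = (T ⋈[f=b] σ[b>=7](R))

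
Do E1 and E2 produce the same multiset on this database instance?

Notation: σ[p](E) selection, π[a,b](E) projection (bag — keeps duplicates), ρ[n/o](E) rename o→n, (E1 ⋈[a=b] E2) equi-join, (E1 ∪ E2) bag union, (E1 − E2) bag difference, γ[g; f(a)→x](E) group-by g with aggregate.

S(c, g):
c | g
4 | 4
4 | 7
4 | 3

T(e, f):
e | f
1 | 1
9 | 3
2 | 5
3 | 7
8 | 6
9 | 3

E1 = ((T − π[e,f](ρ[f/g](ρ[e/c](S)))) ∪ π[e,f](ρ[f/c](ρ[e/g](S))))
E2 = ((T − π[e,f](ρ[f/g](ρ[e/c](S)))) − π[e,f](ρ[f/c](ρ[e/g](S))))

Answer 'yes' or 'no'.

E1 stepwise |·|:
  T → 6
  S → 3
  ρ[e/c](S) → 3
  ρ[f/g](ρ[e/c](S)) → 3
  π[e,f](ρ[f/g](ρ[e/c](S))) → 3
  (T − π[e,f](ρ[f/g](ρ[e/c](S)))) → 6
  S → 3
  ρ[e/g](S) → 3
  ρ[f/c](ρ[e/g](S)) → 3
  π[e,f](ρ[f/c](ρ[e/g](S))) → 3
  ((T − π[e,f](ρ[f/g](ρ[e/c](S)))) ∪ π[e,f](ρ[f/c](ρ[e/g](S)))) → 9
E2 stepwise |·|:
  T → 6
  S → 3
  ρ[e/c](S) → 3
  ρ[f/g](ρ[e/c](S)) → 3
  π[e,f](ρ[f/g](ρ[e/c](S))) → 3
  (T − π[e,f](ρ[f/g](ρ[e/c](S)))) → 6
  S → 3
  ρ[e/g](S) → 3
  ρ[f/c](ρ[e/g](S)) → 3
  π[e,f](ρ[f/c](ρ[e/g](S))) → 3
  ((T − π[e,f](ρ[f/g](ρ[e/c](S)))) − π[e,f](ρ[f/c](ρ[e/g](S)))) → 6

E1 result:
e | f
1 | 1
2 | 5
3 | 4
3 | 7
4 | 4
7 | 4
8 | 6
9 | 3
9 | 3
E2 result:
e | f
1 | 1
2 | 5
3 | 7
8 | 6
9 | 3
9 | 3
Witness: (4, 4) appears 1× in E1 but 0× in E2.

no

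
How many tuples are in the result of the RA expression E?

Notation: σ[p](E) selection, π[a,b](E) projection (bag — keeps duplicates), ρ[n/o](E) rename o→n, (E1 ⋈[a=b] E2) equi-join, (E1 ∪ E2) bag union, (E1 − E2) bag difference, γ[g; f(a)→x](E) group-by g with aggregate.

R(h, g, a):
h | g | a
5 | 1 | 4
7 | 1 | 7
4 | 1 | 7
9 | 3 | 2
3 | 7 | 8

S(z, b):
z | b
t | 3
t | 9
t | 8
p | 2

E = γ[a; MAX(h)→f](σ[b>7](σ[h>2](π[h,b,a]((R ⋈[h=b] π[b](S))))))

Stepwise |·|:
  R → 5
  S → 4
  π[b](S) → 4
  (R ⋈[h=b] π[b](S)) → 2
  π[h,b,a]((R ⋈[h=b] π[b](S))) → 2
  σ[h>2](π[h,b,a]((R ⋈[h=b] π[b](S)))) → 2
  σ[b>7](σ[h>2](π[h,b,a]((R ⋈[h=b] π[b](S))))) → 1
  γ[a; MAX(h)→f](σ[b>7](σ[h>2](π[h,b,a]((R ⋈[h=b] π[b](S)))))) → 1

|E| = 1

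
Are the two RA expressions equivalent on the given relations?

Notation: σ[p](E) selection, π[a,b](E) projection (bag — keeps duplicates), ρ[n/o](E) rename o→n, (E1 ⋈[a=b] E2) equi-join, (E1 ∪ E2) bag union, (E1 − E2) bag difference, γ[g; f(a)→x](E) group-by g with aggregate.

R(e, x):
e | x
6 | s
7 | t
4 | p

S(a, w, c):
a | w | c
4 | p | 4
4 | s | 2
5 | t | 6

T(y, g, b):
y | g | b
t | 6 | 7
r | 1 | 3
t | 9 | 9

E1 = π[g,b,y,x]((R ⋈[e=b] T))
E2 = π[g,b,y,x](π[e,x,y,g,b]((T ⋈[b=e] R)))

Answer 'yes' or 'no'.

E1 per-node cardinality:
  R → 3
  T → 3
  (R ⋈[e=b] T) → 1
  π[g,b,y,x]((R ⋈[e=b] T)) → 1
E2 per-node cardinality:
  T → 3
  R → 3
  (T ⋈[b=e] R) → 1
  π[e,x,y,g,b]((T ⋈[b=e] R)) → 1
  π[g,b,y,x](π[e,x,y,g,b]((T ⋈[b=e] R))) → 1

E1 and E2 produce the same multiset:
g | b | y | x
6 | 7 | t | t

yes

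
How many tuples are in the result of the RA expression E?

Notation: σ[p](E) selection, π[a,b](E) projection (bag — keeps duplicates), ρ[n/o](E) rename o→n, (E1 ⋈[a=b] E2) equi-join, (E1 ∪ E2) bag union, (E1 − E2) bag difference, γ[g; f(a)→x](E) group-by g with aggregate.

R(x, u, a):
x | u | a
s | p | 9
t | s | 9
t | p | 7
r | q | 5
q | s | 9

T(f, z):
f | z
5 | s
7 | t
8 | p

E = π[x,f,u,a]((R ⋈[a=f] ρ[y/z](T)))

Per-node cardinality:
  R → 5
  T → 3
  ρ[y/z](T) → 3
  (R ⋈[a=f] ρ[y/z](T)) → 2
  π[x,f,u,a]((R ⋈[a=f] ρ[y/z](T))) → 2

|E| = 2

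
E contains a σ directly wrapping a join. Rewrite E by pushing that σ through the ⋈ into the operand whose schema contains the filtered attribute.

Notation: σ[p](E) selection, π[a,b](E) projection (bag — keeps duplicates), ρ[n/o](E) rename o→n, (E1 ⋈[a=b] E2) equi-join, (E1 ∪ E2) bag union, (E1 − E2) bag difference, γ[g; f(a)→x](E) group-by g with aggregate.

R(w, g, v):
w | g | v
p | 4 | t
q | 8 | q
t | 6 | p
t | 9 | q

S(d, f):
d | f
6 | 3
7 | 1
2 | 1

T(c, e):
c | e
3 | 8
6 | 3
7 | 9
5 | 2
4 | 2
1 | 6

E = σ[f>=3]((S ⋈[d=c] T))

σ filters on f, owned by the left side.
E' = (σ[f>=3](S) ⋈[d=c] T)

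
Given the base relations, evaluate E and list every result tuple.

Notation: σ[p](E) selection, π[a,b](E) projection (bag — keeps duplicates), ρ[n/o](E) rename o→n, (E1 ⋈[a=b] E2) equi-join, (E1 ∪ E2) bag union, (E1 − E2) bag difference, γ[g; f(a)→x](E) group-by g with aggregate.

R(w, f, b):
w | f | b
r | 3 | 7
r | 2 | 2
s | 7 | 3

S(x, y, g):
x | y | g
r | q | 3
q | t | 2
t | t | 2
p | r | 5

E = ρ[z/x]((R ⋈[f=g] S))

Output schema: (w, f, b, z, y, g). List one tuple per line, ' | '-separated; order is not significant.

Stepwise |·|:
  R → 3
  S → 4
  (R ⋈[f=g] S) → 3
  ρ[z/x]((R ⋈[f=g] S)) → 3

== RESULT ==
w | f | b | z | y | g
r | 2 | 2 | q | t | 2
r | 2 | 2 | t | t | 2
r | 3 | 7 | r | q | 3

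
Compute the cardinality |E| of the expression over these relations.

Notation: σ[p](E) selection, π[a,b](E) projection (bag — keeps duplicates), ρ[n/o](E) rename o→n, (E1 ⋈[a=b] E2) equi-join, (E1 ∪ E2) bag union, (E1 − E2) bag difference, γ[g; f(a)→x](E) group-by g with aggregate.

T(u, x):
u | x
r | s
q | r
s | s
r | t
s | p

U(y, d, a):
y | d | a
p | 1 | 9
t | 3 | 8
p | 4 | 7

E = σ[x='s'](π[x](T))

Subexpression sizes:
  T → 5
  π[x](T) → 5
  σ[x='s'](π[x](T)) → 2

|E| = 2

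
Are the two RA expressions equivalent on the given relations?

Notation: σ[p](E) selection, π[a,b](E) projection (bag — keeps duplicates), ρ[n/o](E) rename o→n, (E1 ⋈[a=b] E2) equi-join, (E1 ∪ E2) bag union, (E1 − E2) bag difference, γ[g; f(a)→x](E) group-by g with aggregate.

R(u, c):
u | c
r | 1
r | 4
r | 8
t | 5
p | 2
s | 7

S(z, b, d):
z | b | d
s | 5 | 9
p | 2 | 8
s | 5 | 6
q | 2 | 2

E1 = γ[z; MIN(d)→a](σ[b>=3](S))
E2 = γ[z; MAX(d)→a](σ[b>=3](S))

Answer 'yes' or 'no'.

E1 per-node cardinality:
  S → 4
  σ[b>=3](S) → 2
  γ[z; MIN(d)→a](σ[b>=3](S)) → 1
E2 per-node cardinality:
  S → 4
  σ[b>=3](S) → 2
  γ[z; MAX(d)→a](σ[b>=3](S)) → 1

E1 result:
z | a
s | 6
E2 result:
z | a
s | 9
Witness: ('s', 9) appears 0× in E1 but 1× in E2.

no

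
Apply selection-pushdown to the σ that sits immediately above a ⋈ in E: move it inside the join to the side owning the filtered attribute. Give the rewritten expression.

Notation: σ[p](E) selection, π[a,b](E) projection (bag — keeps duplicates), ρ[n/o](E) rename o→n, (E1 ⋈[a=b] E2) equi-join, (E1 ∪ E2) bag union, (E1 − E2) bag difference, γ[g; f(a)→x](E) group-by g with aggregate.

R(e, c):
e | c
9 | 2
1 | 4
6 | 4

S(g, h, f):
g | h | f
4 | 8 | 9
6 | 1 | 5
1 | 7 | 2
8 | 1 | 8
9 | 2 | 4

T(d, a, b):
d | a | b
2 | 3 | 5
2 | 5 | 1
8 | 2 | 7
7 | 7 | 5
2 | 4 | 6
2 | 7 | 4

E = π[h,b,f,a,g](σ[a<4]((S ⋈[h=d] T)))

σ filters on a, owned by the right side.
E' = π[h,b,f,a,g]((S ⋈[h=d] σ[a<4](T)))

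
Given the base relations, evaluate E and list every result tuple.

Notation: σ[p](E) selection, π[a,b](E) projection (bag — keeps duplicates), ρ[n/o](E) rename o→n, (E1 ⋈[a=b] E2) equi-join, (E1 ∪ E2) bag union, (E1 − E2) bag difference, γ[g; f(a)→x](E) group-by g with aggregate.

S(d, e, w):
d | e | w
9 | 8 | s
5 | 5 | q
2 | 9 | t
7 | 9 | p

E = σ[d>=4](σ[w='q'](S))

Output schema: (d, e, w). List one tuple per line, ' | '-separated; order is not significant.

Subexpression sizes:
  S → 4
  σ[w='q'](S) → 1
  σ[d>=4](σ[w='q'](S)) → 1

== RESULT ==
d | e | w
5 | 5 | q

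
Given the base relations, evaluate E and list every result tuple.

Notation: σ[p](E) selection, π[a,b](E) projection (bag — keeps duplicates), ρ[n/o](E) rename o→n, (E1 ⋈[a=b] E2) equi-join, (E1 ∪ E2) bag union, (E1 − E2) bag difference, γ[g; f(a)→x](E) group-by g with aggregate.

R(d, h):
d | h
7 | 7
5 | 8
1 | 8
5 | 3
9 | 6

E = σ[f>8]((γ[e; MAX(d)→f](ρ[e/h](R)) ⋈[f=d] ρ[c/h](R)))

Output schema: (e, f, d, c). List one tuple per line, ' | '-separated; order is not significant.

Subexpression sizes:
  R → 5
  ρ[e/h](R) → 5
  γ[e; MAX(d)→f](ρ[e/h](R)) → 4
  R → 5
  ρ[c/h](R) → 5
  (γ[e; MAX(d)→f](ρ[e/h](R)) ⋈[f=d] ρ[c/h](R)) → 6
  σ[f>8]((γ[e; MAX(d)→f](ρ[e/h](R)) ⋈[f=d] ρ[c/h](R))) → 1

== RESULT ==
e | f | d | c
6 | 9 | 9 | 6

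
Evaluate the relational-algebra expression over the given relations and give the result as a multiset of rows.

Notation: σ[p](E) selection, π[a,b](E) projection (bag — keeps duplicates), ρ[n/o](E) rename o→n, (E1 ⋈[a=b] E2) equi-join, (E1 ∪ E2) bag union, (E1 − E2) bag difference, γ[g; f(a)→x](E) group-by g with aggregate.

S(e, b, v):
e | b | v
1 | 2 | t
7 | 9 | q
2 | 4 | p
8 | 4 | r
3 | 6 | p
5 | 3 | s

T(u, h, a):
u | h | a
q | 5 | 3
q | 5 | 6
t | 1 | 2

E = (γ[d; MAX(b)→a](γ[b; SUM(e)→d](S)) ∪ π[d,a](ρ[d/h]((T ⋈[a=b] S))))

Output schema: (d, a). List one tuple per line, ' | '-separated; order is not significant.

Stepwise |·|:
  S → 6
  γ[b; SUM(e)→d](S) → 5
  γ[d; MAX(b)→a](γ[b; SUM(e)→d](S)) → 5
  T → 3
  S → 6
  (T ⋈[a=b] S) → 3
  ρ[d/h]((T ⋈[a=b] S)) → 3
  π[d,a](ρ[d/h]((T ⋈[a=b] S))) → 3
  (γ[d; MAX(b)→a](γ[b; SUM(e)→d](S)) ∪ π[d,a](ρ[d/h]((T ⋈[a=b] S)))) → 8

== RESULT ==
d | a
1 | 2
1 | 2
3 | 6
5 | 3
5 | 3
5 | 6
7 | 9
10 | 4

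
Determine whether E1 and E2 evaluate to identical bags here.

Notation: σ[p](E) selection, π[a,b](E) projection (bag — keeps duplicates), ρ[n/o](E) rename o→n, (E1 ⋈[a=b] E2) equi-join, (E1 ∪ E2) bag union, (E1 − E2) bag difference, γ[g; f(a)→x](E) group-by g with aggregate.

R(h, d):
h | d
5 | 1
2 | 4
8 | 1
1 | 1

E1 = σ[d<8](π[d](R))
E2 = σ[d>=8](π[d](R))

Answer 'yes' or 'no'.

E1 row counts bottom-up:
  R → 4
  π[d](R) → 4
  σ[d<8](π[d](R)) → 4
E2 row counts bottom-up:
  R → 4
  π[d](R) → 4
  σ[d>=8](π[d](R)) → 0

E1 result:
d
1
1
1
4
E2 result:
d
(0 rows)
Witness: (1,) appears 3× in E1 but 0× in E2.

no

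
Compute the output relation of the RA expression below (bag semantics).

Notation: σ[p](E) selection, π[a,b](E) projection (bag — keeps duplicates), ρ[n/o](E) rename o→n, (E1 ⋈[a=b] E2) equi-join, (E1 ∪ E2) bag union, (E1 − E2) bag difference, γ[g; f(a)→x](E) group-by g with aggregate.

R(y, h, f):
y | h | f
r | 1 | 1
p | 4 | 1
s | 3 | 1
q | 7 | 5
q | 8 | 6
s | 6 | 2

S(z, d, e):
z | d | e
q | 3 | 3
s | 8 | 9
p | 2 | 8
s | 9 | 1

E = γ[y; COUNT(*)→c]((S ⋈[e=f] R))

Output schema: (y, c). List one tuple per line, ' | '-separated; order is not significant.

Subexpression sizes:
  S → 4
  R → 6
  (S ⋈[e=f] R) → 3
  γ[y; COUNT(*)→c]((S ⋈[e=f] R)) → 3

== RESULT ==
y | c
p | 1
r | 1
s | 1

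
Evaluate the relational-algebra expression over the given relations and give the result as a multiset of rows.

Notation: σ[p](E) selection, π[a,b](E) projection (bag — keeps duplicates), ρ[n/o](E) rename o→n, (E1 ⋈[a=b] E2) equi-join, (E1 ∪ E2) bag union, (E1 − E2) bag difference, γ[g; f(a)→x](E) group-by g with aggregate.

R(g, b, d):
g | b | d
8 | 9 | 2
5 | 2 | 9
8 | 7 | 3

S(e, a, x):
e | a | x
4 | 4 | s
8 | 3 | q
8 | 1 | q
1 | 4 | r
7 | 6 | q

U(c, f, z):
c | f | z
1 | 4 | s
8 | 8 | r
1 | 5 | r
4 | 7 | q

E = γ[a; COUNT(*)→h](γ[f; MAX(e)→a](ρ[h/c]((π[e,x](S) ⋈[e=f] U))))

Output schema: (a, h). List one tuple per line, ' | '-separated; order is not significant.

Per-node cardinality:
  S → 5
  π[e,x](S) → 5
  U → 4
  (π[e,x](S) ⋈[e=f] U) → 4
  ρ[h/c]((π[e,x](S) ⋈[e=f] U)) → 4
  γ[f; MAX(e)→a](ρ[h/c]((π[e,x](S) ⋈[e=f] U))) → 3
  γ[a; COUNT(*)→h](γ[f; MAX(e)→a](ρ[h/c]((π[e,x](S) ⋈[e=f] U)))) → 3

== RESULT ==
a | h
4 | 1
7 | 1
8 | 1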